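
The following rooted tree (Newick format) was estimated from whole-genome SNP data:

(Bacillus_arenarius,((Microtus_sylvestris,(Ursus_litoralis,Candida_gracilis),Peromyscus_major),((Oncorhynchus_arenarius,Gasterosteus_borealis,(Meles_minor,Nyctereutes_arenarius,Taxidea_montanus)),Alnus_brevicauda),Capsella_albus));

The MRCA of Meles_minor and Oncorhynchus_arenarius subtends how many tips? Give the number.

5

The MRCA of Meles_minor and Oncorhynchus_arenarius is the node subtending (Oncorhynchus_arenarius,Gasterosteus_borealis,(Meles_minor,Nyctereutes_arenarius,Taxidea_montanus)).
That clade contains 5 terminal taxa: Gasterosteus_borealis, Meles_minor, Nyctereutes_arenarius, Oncorhynchus_arenarius, Taxidea_montanus.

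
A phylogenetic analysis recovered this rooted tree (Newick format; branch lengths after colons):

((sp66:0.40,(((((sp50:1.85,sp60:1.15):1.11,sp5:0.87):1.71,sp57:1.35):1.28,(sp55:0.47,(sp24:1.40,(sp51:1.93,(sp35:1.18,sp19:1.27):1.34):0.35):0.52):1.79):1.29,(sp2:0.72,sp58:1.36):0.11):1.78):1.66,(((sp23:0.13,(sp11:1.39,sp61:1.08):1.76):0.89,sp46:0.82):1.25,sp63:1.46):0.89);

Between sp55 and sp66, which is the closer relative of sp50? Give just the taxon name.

The MRCA of sp50 and sp55 subtends ((((sp50,sp60),sp5),sp57),(sp55,(sp24,(sp51,(sp35,sp19))))) (9 taxa).
The MRCA of sp50 and sp66 subtends (sp66,(((((sp50,sp60),sp5),sp57),(sp55,(sp24,(sp51,(sp35,sp19))))),(sp2,sp58))) (12 taxa).
The first is nested inside the second, so sp50 shares a more recent common ancestor with sp55.

sp55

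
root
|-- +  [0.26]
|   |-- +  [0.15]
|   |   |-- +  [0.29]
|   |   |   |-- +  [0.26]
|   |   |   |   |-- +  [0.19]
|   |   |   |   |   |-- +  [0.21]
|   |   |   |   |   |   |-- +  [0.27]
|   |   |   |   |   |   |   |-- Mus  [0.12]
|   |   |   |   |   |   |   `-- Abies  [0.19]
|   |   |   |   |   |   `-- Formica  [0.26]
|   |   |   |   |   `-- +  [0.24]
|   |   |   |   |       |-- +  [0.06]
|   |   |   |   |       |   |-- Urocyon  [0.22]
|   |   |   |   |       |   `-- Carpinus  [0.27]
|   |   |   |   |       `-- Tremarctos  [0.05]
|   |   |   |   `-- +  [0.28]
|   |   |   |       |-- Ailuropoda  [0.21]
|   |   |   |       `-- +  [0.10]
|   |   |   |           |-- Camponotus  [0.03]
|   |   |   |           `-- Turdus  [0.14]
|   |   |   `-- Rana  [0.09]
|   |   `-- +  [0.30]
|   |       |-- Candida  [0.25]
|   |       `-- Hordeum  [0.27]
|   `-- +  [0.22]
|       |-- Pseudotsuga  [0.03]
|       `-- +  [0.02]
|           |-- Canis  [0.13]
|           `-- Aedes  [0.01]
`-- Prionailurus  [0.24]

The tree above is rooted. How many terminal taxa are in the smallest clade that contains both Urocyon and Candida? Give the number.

The MRCA of Urocyon and Candida is the node subtending ((((((Mus,Abies),Formica),((Urocyon,Carpinus),Tremarctos)),(Ailuropoda,(Camponotus,Turdus))),Rana),(Candida,Hordeum)).
That clade contains 12 terminal taxa: Abies, Ailuropoda, Camponotus, Candida, Carpinus, Formica, Hordeum, Mus, Rana, Tremarctos, Turdus, Urocyon.

12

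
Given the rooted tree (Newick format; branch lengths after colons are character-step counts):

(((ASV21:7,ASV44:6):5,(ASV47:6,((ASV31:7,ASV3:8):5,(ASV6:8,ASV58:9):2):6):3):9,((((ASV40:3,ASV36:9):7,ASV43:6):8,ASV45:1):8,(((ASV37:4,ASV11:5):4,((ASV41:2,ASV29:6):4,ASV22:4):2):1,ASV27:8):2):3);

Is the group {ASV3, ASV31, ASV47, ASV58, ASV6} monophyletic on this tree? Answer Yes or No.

Yes

The most recent common ancestor of these taxa subtends (ASV47,((ASV31,ASV3),(ASV6,ASV58))).
That clade has exactly 5 tips — every listed taxon and nothing else — so the group is monophyletic.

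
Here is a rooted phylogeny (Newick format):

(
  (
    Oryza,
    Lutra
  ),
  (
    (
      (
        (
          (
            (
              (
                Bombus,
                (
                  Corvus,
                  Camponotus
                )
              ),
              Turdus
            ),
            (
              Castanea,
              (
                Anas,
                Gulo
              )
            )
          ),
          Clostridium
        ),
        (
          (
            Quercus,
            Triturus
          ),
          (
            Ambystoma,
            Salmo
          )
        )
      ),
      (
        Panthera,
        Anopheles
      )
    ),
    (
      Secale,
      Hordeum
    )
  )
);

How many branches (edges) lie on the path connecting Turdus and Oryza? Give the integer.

9

The MRCA of Turdus and Oryza is the root of the tree.
From Turdus up to that node: 7 branches. From Oryza up to the same node: 2 branches. Total: 7 + 2 = 9.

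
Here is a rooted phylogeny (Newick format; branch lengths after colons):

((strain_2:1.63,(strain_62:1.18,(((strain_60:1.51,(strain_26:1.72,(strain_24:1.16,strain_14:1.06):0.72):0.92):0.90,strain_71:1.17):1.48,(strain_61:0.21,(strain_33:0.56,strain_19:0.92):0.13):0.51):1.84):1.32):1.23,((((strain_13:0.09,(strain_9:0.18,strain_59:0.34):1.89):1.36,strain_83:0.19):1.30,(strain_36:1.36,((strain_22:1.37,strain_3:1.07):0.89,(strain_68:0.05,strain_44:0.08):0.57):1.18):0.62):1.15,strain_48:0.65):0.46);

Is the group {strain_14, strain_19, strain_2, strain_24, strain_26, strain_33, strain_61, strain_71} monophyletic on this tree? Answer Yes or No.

No

The MRCA of the listed taxa subtends (strain_2,(strain_62,(((strain_60,(strain_26,(strain_24,strain_14))),strain_71),(strain_61,(strain_33,strain_19))))).
That clade also contains strain_60, strain_62, which are not in the proposed group, so the group is not monophyletic.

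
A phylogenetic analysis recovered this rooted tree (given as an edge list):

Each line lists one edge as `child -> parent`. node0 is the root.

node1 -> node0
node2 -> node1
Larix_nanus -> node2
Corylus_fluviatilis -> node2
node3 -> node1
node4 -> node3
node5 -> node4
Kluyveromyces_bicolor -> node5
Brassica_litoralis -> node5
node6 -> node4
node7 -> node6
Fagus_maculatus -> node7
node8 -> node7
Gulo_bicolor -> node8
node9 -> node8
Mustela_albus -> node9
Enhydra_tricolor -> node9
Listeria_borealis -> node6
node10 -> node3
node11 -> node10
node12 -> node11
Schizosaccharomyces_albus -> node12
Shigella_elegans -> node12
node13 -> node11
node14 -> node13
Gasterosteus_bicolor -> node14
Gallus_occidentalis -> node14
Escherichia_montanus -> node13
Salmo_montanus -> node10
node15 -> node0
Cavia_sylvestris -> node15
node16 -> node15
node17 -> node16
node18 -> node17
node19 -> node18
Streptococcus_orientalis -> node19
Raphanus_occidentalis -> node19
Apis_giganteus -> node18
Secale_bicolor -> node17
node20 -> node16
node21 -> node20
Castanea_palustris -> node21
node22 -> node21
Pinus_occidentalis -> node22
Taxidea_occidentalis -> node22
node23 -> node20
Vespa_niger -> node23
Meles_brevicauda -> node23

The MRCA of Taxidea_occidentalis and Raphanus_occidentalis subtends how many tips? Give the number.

9

The MRCA of Taxidea_occidentalis and Raphanus_occidentalis is the node subtending ((((Streptococcus_orientalis,Raphanus_occidentalis),Apis_giganteus),Secale_bicolor),((Castanea_palustris,(Pinus_occidentalis,Taxidea_occidentalis)),(Vespa_niger,Meles_brevicauda))).
That clade contains 9 terminal taxa: Apis_giganteus, Castanea_palustris, Meles_brevicauda, Pinus_occidentalis, Raphanus_occidentalis, Secale_bicolor, Streptococcus_orientalis, Taxidea_occidentalis, Vespa_niger.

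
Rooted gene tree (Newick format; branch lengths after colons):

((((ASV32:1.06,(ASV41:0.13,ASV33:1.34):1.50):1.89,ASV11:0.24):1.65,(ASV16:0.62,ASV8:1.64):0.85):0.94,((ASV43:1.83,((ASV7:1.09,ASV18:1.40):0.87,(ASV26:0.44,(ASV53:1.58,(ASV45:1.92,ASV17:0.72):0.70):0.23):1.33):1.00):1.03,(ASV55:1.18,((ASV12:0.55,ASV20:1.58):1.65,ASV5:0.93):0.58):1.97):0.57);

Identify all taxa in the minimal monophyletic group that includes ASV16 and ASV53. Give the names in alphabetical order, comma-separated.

Tracing ASV16: it sits inside (ASV16,ASV8).
Tracing ASV53: it sits inside (ASV53,(ASV45,ASV17)).
The smallest clade enclosing both is the whole tree (their MRCA is the root), so the answer is all 17 tips in alphabetical order.

ASV11, ASV12, ASV16, ASV17, ASV18, ASV20, ASV26, ASV32, ASV33, ASV41, ASV43, ASV45, ASV5, ASV53, ASV55, ASV7, ASV8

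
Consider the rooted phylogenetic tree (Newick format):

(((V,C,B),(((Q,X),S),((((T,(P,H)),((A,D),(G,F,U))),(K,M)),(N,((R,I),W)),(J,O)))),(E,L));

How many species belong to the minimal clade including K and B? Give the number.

The MRCA of K and B is the node subtending ((V,C,B),(((Q,X),S),((((T,(P,H)),((A,D),(G,F,U))),(K,M)),(N,((R,I),W)),(J,O)))).
That clade contains 22 terminal taxa: A, B, C, D, F, G, H, I, J, K, M, N, O, P, Q, R, S, T, U, V, W, X.

22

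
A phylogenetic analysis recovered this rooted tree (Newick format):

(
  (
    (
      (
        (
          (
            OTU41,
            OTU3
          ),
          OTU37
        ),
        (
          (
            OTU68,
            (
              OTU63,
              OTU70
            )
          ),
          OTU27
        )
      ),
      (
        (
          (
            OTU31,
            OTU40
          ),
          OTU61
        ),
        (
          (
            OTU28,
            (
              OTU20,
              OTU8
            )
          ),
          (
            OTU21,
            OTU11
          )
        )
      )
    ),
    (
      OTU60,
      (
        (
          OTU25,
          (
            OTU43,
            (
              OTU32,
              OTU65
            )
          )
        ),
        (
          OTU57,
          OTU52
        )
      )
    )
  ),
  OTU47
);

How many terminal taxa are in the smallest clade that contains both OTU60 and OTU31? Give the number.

The MRCA of OTU60 and OTU31 is the node subtending (((((OTU41,OTU3),OTU37),((OTU68,(OTU63,OTU70)),OTU27)),(((OTU31,OTU40),OTU61),((OTU28,(OTU20,OTU8)),(OTU21,OTU11)))),(OTU60,((OTU25,(OTU43,(OTU32,OTU65))),(OTU57,OTU52)))).
That clade contains 22 terminal taxa: OTU11, OTU20, OTU21, OTU25, OTU27, OTU28, OTU3, OTU31, OTU32, OTU37, OTU40, OTU41, OTU43, OTU52, OTU57, OTU60, OTU61, OTU63, OTU65, OTU68, OTU70, OTU8.

22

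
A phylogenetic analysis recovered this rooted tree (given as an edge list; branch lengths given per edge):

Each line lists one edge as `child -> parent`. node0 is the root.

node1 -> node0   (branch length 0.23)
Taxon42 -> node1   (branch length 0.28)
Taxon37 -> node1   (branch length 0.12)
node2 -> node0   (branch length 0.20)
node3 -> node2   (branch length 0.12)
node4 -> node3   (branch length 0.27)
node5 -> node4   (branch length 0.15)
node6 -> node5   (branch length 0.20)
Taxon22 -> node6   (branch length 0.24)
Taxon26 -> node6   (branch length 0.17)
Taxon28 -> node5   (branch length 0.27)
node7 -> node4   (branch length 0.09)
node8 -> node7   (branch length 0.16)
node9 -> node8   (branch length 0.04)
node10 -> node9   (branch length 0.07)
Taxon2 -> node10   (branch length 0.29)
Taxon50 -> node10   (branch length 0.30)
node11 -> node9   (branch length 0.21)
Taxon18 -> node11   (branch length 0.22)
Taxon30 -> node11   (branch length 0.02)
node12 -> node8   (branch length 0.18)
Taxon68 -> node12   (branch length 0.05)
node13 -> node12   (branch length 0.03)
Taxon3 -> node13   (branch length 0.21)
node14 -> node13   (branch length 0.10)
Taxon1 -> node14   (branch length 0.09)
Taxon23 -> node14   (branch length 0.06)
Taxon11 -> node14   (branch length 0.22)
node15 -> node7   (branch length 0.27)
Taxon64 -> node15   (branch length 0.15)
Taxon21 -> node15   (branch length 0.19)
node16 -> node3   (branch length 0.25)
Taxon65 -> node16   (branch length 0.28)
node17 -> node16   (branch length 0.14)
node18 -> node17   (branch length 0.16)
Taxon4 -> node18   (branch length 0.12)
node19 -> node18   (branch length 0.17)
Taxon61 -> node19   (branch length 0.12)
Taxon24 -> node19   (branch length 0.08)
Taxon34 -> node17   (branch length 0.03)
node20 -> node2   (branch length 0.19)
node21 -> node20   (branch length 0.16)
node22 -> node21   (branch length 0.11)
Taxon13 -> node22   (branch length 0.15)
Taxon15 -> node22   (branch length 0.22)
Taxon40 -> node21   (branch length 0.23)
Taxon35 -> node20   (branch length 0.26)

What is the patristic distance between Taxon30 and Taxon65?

1.32

The path runs Taxon30 → … → MRCA → … → Taxon65; the MRCA is the node subtending ((((Taxon22,Taxon26),Taxon28),((((Taxon2,Taxon50),(Taxon18,Taxon30)),(Taxon68,(Taxon3,(Taxon1,Taxon23,Taxon11)))),(Taxon64,Taxon21))),(Taxon65,((Taxon4,(Taxon61,Taxon24)),Taxon34))).
Branch lengths along that path: 0.02 + 0.21 + 0.04 + 0.16 + 0.09 + 0.27 + 0.25 + 0.28 = 1.32.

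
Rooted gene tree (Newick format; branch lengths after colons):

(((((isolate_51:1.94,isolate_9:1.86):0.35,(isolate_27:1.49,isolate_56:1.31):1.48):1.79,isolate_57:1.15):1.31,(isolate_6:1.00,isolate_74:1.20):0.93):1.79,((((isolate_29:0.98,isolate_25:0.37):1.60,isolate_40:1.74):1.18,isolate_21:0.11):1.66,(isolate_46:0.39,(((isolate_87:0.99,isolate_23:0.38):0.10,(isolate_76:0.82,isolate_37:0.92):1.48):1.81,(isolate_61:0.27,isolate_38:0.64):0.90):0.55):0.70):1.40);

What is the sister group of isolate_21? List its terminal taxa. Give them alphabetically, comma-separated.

isolate_25, isolate_29, isolate_40

isolate_21 attaches to the tree at the node subtending (((isolate_29,isolate_25),isolate_40),isolate_21).
The other lineage descending from that same node — the sister group — is ((isolate_29,isolate_25),isolate_40); its 3 tips in alphabetical order are the answer.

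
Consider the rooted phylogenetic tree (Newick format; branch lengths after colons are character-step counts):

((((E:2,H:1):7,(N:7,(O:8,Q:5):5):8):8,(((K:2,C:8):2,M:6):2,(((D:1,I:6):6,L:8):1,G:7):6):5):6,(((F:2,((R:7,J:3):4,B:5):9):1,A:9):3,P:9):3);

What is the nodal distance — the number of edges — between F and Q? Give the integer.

9

The MRCA of F and Q is the root of the tree.
From F up to that node: 4 branches. From Q up to the same node: 5 branches. Total: 4 + 5 = 9.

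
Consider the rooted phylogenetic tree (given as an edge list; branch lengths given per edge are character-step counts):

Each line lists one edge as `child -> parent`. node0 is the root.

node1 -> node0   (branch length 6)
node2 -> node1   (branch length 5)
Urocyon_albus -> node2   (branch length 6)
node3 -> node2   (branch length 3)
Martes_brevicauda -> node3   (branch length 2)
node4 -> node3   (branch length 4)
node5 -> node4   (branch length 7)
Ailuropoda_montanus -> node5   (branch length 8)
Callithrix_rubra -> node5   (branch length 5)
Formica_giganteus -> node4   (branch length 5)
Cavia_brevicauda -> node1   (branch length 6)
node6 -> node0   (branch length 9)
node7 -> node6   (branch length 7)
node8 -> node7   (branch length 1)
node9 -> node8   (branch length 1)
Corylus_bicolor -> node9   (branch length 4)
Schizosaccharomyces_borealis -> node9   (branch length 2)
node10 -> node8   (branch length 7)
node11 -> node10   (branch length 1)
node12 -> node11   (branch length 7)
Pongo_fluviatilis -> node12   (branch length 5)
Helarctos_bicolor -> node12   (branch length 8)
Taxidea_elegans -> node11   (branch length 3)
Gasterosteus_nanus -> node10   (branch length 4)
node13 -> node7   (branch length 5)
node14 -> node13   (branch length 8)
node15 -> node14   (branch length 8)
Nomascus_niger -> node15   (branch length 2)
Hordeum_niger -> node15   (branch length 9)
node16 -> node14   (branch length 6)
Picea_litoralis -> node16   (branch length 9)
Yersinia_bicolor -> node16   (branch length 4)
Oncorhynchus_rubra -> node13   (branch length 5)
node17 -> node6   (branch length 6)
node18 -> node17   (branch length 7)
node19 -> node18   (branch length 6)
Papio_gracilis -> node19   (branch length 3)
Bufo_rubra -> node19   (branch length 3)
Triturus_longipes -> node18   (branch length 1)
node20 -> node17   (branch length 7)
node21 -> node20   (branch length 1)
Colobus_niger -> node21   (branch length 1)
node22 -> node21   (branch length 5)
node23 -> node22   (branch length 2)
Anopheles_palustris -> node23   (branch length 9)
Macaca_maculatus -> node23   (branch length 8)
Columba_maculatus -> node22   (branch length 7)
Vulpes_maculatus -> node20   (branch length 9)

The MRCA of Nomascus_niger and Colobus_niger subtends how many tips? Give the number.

19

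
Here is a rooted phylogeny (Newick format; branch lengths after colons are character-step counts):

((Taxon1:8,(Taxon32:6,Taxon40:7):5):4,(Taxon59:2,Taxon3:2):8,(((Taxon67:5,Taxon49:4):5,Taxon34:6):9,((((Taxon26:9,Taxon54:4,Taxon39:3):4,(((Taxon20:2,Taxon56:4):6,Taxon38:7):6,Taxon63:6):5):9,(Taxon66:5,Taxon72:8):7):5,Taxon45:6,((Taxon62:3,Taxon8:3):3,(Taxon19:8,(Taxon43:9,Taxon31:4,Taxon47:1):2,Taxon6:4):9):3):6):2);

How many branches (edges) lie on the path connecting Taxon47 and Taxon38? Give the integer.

9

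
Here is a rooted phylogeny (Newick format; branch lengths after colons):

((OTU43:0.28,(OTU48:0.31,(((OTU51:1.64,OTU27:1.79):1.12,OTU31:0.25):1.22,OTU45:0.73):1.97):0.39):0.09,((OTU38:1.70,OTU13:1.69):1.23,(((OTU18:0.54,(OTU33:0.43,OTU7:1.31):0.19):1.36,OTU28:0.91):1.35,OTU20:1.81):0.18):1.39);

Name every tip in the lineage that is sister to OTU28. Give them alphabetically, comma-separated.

OTU28 attaches to the tree at the node subtending ((OTU18,(OTU33,OTU7)),OTU28).
The other lineage descending from that same node — the sister group — is (OTU18,(OTU33,OTU7)); its 3 tips in alphabetical order are the answer.

OTU18, OTU33, OTU7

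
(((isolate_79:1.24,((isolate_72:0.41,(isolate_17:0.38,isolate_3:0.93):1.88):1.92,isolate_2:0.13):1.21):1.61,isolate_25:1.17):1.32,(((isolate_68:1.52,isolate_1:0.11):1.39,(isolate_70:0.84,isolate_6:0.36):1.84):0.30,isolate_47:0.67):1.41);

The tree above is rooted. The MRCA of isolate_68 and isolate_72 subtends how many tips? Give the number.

11

The MRCA of isolate_68 and isolate_72 is the root, so the clade is the entire tree.
That clade contains 11 terminal taxa: isolate_1, isolate_17, isolate_2, isolate_25, isolate_3, isolate_47, isolate_6, isolate_68, isolate_70, isolate_72, isolate_79.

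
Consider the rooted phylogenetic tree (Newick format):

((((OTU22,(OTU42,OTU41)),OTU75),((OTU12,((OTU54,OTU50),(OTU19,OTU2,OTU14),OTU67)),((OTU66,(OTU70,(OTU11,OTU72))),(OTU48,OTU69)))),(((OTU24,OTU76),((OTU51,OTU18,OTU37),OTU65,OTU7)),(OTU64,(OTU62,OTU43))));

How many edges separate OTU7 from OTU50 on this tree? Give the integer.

The MRCA of OTU7 and OTU50 is the root of the tree.
From OTU7 up to that node: 4 branches. From OTU50 up to the same node: 6 branches. Total: 4 + 6 = 10.

10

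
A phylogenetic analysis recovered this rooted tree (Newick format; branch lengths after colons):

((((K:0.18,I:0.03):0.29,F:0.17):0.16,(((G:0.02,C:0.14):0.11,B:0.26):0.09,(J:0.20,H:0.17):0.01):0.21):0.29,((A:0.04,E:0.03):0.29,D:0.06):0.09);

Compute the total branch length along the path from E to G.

1.13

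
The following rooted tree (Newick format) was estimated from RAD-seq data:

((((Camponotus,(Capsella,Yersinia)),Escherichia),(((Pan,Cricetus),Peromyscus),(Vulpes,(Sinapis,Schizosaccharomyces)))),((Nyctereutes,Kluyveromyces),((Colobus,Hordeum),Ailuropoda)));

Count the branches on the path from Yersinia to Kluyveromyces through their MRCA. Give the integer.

8

The MRCA of Yersinia and Kluyveromyces is the root of the tree.
From Yersinia up to that node: 5 branches. From Kluyveromyces up to the same node: 3 branches. Total: 5 + 3 = 8.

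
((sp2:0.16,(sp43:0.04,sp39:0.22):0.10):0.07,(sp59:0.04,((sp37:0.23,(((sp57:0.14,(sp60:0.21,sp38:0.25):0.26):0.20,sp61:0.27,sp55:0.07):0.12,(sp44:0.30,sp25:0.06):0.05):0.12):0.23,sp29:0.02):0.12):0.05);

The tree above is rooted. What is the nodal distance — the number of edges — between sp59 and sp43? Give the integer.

5

The MRCA of sp59 and sp43 is the root of the tree.
From sp59 up to that node: 2 branches. From sp43 up to the same node: 3 branches. Total: 2 + 3 = 5.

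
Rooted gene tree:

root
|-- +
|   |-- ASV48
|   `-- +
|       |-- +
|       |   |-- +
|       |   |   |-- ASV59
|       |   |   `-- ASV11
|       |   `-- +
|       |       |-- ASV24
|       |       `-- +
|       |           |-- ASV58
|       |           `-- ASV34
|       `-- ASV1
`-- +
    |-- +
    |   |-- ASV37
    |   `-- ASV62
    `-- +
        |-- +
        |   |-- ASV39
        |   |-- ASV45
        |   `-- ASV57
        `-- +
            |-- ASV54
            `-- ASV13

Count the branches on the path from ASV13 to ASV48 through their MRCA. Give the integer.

6

The MRCA of ASV13 and ASV48 is the root of the tree.
From ASV13 up to that node: 4 branches. From ASV48 up to the same node: 2 branches. Total: 4 + 2 = 6.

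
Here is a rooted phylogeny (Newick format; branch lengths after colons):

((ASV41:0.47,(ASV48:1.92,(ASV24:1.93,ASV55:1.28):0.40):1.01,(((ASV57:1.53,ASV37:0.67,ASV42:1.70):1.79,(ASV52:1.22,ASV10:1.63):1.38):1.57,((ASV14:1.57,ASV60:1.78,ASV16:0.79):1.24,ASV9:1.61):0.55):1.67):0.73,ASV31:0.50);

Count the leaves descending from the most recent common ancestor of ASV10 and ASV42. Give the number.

5

The MRCA of ASV10 and ASV42 is the node subtending ((ASV57,ASV37,ASV42),(ASV52,ASV10)).
That clade contains 5 terminal taxa: ASV10, ASV37, ASV42, ASV52, ASV57.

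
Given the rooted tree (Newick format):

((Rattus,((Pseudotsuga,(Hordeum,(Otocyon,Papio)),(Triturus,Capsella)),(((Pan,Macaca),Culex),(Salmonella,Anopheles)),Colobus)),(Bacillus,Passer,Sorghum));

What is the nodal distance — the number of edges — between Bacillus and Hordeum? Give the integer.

7

The MRCA of Bacillus and Hordeum is the root of the tree.
From Bacillus up to that node: 2 branches. From Hordeum up to the same node: 5 branches. Total: 2 + 5 = 7.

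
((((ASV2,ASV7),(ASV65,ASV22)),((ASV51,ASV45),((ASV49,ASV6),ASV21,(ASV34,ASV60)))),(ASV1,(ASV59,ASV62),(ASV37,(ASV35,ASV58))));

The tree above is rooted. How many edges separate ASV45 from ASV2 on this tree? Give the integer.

6

The MRCA of ASV45 and ASV2 is the node subtending (((ASV2,ASV7),(ASV65,ASV22)),((ASV51,ASV45),((ASV49,ASV6),ASV21,(ASV34,ASV60)))).
From ASV45 up to that node: 3 branches. From ASV2 up to the same node: 3 branches. Total: 3 + 3 = 6.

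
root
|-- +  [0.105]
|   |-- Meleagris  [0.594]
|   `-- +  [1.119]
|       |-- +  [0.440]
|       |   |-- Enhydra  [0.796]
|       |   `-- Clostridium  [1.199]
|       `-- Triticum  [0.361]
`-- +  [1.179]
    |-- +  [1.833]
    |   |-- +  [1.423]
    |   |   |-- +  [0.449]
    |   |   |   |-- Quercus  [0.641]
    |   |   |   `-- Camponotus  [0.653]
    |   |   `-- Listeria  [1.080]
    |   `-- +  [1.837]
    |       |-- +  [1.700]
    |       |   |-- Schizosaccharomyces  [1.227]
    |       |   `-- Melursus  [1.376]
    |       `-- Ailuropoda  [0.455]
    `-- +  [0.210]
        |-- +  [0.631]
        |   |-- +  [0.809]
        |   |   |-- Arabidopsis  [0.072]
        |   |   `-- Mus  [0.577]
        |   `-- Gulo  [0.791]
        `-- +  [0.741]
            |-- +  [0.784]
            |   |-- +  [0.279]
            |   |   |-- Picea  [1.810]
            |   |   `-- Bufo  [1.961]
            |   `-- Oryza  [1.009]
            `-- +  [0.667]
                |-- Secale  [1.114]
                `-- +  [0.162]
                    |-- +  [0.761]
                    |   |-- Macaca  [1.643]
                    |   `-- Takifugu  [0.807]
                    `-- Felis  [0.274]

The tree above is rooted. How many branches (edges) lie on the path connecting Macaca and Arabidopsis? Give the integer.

The MRCA of Macaca and Arabidopsis is the node subtending (((Arabidopsis,Mus),Gulo),(((Picea,Bufo),Oryza),(Secale,((Macaca,Takifugu),Felis)))).
From Macaca up to that node: 5 branches. From Arabidopsis up to the same node: 3 branches. Total: 5 + 3 = 8.

8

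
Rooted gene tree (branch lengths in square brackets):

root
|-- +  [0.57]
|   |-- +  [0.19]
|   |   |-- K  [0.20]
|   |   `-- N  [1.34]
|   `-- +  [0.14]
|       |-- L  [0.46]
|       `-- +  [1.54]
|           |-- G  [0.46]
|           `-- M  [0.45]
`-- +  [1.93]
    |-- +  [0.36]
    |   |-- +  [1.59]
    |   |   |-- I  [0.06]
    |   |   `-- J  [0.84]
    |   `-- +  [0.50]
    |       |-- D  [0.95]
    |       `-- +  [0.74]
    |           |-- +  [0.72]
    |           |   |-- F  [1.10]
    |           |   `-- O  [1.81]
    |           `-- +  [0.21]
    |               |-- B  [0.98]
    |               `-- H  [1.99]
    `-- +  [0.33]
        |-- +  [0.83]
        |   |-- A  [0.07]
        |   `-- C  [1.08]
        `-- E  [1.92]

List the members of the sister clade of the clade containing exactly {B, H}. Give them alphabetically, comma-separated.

F, O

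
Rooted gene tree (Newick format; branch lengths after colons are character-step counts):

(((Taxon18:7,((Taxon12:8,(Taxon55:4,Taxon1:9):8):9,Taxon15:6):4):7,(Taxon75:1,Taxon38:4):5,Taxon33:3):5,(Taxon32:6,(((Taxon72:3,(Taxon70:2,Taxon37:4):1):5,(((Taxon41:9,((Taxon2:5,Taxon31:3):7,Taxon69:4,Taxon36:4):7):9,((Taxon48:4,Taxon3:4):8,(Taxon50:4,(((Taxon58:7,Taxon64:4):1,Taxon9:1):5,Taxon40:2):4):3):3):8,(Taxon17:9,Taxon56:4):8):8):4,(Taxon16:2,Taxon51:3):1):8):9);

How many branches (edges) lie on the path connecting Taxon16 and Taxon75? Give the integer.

7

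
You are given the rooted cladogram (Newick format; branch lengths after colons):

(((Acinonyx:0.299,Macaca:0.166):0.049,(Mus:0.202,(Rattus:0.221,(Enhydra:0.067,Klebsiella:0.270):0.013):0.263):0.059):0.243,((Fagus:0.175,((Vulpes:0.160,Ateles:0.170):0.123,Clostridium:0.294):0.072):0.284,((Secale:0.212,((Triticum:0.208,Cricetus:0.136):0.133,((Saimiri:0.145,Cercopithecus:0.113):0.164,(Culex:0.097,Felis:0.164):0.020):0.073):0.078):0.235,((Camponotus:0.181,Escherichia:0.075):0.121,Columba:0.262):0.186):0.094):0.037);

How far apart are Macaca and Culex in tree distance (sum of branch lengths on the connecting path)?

1.092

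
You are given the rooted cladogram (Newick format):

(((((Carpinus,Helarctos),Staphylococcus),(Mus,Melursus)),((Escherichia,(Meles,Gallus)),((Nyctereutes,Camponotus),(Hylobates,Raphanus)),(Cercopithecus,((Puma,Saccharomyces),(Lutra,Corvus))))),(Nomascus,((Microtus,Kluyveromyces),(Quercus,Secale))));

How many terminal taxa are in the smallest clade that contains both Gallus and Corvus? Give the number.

12

The MRCA of Gallus and Corvus is the node subtending ((Escherichia,(Meles,Gallus)),((Nyctereutes,Camponotus),(Hylobates,Raphanus)),(Cercopithecus,((Puma,Saccharomyces),(Lutra,Corvus)))).
That clade contains 12 terminal taxa: Camponotus, Cercopithecus, Corvus, Escherichia, Gallus, Hylobates, Lutra, Meles, Nyctereutes, Puma, Raphanus, Saccharomyces.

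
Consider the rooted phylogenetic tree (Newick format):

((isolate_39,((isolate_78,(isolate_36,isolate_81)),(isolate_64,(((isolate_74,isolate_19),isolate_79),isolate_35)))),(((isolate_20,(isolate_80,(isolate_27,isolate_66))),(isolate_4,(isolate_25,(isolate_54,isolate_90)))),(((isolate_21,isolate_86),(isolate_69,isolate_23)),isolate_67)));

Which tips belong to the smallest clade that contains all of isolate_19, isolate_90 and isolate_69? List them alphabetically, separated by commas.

isolate_19, isolate_20, isolate_21, isolate_23, isolate_25, isolate_27, isolate_35, isolate_36, isolate_39, isolate_4, isolate_54, isolate_64, isolate_66, isolate_67, isolate_69, isolate_74, isolate_78, isolate_79, isolate_80, isolate_81, isolate_86, isolate_90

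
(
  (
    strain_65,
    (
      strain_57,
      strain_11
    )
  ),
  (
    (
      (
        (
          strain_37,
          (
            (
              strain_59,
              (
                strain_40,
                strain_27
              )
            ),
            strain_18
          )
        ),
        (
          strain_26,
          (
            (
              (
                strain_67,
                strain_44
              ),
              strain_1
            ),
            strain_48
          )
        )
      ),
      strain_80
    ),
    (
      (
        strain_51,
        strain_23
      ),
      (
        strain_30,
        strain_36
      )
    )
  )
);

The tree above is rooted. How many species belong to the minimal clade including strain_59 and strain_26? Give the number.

The MRCA of strain_59 and strain_26 is the node subtending ((strain_37,((strain_59,(strain_40,strain_27)),strain_18)),(strain_26,(((strain_67,strain_44),strain_1),strain_48))).
That clade contains 10 terminal taxa: strain_1, strain_18, strain_26, strain_27, strain_37, strain_40, strain_44, strain_48, strain_59, strain_67.

10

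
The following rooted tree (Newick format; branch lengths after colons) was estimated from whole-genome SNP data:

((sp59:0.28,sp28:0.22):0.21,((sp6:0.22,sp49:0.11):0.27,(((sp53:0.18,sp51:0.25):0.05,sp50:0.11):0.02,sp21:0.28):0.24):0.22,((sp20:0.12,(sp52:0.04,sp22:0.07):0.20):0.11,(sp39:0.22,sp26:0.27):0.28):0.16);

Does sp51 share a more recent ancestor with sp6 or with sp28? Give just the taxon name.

sp6

The MRCA of sp51 and sp6 subtends ((sp6,sp49),(((sp53,sp51),sp50),sp21)) (6 taxa).
The MRCA of sp51 and sp28 is the root, subtending the entire tree (13 taxa).
The first is nested inside the second, so sp51 shares a more recent common ancestor with sp6.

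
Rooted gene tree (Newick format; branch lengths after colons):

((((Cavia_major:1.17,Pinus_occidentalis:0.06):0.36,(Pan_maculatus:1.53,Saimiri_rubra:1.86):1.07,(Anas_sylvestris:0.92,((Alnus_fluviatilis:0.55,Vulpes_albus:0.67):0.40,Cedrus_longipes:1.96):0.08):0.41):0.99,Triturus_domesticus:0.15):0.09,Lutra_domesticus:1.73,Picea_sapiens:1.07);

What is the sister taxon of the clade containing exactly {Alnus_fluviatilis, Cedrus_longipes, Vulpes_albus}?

Anas_sylvestris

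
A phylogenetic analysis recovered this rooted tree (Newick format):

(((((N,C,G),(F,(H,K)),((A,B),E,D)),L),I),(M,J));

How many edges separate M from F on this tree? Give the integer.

7

The MRCA of M and F is the root of the tree.
From M up to that node: 2 branches. From F up to the same node: 5 branches. Total: 2 + 5 = 7.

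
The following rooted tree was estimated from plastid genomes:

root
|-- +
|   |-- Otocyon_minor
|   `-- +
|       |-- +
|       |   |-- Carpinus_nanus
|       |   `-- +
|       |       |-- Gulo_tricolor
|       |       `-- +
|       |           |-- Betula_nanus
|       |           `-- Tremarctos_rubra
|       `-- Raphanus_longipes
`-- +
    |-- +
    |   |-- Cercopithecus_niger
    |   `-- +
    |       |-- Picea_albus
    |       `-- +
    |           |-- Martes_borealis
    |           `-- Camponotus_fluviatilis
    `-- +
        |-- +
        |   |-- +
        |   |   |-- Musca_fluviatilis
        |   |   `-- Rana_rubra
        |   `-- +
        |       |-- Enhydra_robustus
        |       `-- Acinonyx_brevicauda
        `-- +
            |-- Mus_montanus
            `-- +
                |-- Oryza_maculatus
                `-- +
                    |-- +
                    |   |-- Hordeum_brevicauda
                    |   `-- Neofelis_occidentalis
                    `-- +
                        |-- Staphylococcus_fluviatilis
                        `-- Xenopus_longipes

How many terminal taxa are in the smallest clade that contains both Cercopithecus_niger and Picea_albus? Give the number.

4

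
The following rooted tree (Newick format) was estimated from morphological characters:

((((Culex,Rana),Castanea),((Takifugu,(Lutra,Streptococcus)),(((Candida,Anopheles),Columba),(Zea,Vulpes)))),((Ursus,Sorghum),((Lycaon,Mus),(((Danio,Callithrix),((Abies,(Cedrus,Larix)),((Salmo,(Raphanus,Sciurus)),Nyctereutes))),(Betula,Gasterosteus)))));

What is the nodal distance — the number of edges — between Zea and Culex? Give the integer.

7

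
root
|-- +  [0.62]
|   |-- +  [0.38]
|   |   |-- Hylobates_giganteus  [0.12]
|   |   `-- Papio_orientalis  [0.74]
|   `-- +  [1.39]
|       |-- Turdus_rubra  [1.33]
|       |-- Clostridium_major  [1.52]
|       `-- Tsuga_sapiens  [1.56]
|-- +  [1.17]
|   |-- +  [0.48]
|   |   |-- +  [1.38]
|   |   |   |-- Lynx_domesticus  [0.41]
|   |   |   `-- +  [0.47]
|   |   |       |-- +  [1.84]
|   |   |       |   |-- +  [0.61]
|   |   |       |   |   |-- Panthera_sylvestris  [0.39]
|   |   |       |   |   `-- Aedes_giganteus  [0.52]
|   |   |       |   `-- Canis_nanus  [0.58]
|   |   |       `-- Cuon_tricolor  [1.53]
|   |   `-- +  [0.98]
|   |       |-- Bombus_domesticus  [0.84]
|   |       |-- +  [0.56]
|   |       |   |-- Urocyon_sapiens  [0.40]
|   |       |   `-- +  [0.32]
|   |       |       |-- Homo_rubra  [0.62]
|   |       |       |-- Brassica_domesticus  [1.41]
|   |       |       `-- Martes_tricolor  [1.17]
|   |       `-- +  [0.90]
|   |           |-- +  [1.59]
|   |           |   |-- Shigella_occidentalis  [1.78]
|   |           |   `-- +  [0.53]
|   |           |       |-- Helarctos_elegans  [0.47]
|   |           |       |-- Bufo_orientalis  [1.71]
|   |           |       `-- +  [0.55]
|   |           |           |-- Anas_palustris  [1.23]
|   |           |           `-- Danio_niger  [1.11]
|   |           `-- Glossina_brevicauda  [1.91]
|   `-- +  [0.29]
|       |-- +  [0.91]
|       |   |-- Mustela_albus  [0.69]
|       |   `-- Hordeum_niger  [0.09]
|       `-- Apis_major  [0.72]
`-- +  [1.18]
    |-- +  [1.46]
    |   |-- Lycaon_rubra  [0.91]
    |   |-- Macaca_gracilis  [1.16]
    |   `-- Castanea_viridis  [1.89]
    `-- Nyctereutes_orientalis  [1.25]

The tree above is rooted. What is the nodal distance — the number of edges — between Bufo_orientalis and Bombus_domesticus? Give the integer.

The MRCA of Bufo_orientalis and Bombus_domesticus is the node subtending (Bombus_domesticus,(Urocyon_sapiens,(Homo_rubra,Brassica_domesticus,Martes_tricolor)),((Shigella_occidentalis,(Helarctos_elegans,Bufo_orientalis,(Anas_palustris,Danio_niger))),Glossina_brevicauda)).
From Bufo_orientalis up to that node: 4 branches. From Bombus_domesticus up to the same node: 1 branch. Total: 4 + 1 = 5.

5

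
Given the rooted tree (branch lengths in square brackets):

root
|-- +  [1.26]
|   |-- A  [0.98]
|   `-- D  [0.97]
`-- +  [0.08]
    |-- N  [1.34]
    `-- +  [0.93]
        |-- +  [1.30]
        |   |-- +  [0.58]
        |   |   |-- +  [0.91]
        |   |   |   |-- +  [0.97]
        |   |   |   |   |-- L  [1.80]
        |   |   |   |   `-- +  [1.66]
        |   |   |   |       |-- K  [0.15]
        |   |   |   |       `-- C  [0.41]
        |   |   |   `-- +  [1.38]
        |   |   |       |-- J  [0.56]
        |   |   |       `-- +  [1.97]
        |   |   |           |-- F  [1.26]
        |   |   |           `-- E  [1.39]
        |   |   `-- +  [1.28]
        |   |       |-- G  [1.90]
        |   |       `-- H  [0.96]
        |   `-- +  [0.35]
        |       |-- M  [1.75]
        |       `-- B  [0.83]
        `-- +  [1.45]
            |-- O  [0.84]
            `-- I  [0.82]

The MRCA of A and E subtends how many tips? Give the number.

The MRCA of A and E is the root, so the clade is the entire tree.
That clade contains 15 terminal taxa: A, B, C, D, E, F, G, H, I, J, K, L, M, N, O.

15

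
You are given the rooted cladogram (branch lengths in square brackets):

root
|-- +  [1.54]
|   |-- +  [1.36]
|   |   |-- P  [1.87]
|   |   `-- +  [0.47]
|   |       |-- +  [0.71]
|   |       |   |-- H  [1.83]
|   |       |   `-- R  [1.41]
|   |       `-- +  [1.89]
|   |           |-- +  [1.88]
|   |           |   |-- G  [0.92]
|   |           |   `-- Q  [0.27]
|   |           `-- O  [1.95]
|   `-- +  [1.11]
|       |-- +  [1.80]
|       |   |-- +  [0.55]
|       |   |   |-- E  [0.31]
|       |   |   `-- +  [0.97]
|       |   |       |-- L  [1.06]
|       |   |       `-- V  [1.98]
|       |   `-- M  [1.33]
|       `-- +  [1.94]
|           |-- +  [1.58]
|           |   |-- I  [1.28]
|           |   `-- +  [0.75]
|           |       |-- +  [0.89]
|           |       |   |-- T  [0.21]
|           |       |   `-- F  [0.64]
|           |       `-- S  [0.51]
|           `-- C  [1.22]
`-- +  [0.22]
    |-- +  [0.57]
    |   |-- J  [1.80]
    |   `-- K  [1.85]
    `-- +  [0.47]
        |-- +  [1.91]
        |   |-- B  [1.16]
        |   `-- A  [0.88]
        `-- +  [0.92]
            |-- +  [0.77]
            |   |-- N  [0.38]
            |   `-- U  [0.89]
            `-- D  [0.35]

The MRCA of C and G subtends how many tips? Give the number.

The MRCA of C and G is the node subtending ((P,((H,R),((G,Q),O))),(((E,(L,V)),M),((I,((T,F),S)),C))).
That clade contains 15 terminal taxa: C, E, F, G, H, I, L, M, O, P, Q, R, S, T, V.

15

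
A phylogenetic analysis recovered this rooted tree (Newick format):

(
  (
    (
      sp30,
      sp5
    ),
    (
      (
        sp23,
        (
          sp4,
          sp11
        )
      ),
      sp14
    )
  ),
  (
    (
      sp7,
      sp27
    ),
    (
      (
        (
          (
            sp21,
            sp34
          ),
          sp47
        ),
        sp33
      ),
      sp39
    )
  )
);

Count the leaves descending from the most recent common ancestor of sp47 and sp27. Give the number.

7

The MRCA of sp47 and sp27 is the node subtending ((sp7,sp27),((((sp21,sp34),sp47),sp33),sp39)).
That clade contains 7 terminal taxa: sp21, sp27, sp33, sp34, sp39, sp47, sp7.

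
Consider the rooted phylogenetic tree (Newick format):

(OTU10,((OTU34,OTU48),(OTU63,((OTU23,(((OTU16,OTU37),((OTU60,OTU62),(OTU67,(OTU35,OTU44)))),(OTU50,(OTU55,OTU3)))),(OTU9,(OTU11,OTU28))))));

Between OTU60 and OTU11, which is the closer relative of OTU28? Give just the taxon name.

OTU11

The MRCA of OTU28 and OTU11 subtends (OTU11,OTU28) (2 taxa).
The MRCA of OTU28 and OTU60 subtends ((OTU23,(((OTU16,OTU37),((OTU60,OTU62),(OTU67,(OTU35,OTU44)))),(OTU50,(OTU55,OTU3)))),(OTU9,(OTU11,OTU28))) (14 taxa).
The first is nested inside the second, so OTU28 shares a more recent common ancestor with OTU11.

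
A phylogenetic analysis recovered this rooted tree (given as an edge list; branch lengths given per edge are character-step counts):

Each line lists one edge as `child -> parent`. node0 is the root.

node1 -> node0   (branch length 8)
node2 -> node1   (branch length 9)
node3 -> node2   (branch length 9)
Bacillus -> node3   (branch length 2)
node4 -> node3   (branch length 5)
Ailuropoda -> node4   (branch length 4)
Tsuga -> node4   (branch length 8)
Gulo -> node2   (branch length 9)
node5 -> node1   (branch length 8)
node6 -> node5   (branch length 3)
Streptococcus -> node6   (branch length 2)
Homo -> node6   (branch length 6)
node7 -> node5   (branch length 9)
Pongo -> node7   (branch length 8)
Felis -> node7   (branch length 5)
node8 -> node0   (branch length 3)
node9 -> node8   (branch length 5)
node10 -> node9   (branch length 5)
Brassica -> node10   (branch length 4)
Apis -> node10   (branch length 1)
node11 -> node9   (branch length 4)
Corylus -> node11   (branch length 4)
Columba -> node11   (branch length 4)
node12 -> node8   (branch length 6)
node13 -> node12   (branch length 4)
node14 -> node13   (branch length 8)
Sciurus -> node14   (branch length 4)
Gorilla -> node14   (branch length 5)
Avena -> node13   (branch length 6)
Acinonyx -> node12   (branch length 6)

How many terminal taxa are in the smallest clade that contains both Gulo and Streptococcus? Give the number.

The MRCA of Gulo and Streptococcus is the node subtending (((Bacillus,(Ailuropoda,Tsuga)),Gulo),((Streptococcus,Homo),(Pongo,Felis))).
That clade contains 8 terminal taxa: Ailuropoda, Bacillus, Felis, Gulo, Homo, Pongo, Streptococcus, Tsuga.

8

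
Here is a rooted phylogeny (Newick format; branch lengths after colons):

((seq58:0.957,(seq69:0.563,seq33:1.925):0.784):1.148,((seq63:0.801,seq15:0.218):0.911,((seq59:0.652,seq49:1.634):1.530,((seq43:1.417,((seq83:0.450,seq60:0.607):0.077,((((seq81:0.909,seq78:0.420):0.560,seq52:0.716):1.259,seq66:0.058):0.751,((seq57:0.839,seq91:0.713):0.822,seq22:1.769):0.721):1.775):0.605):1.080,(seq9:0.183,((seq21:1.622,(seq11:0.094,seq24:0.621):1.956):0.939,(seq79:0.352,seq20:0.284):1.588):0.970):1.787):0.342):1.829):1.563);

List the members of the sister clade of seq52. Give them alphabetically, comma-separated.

seq78, seq81

seq52 attaches to the tree at the node subtending ((seq81,seq78),seq52).
The other lineage descending from that same node — the sister group — is (seq81,seq78); its 2 tips in alphabetical order are the answer.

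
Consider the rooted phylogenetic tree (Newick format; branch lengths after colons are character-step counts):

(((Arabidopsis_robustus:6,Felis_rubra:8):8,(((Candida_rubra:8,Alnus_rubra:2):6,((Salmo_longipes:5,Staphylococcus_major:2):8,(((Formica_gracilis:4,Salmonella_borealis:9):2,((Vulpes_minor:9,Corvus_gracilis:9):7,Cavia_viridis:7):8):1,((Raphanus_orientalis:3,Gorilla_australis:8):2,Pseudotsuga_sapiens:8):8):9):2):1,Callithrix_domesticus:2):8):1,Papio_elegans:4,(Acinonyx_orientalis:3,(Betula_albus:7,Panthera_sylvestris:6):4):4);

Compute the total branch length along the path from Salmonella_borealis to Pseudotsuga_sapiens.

The path runs Salmonella_borealis → … → MRCA → … → Pseudotsuga_sapiens; the MRCA is the node subtending (((Formica_gracilis,Salmonella_borealis),((Vulpes_minor,Corvus_gracilis),Cavia_viridis)),((Raphanus_orientalis,Gorilla_australis),Pseudotsuga_sapiens)).
Branch lengths along that path: 9 + 2 + 1 + 8 + 8 = 28.

28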